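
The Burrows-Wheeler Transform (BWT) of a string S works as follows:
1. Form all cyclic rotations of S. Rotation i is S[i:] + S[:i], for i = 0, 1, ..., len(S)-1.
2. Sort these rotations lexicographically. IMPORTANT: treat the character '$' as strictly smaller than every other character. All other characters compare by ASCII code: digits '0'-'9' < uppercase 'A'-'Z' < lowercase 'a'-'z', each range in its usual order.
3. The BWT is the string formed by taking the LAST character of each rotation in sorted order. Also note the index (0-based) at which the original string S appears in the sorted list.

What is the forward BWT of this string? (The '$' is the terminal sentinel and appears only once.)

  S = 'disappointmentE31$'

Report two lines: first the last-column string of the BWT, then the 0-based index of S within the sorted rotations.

Answer: 13Ets$modteippainn
5

Derivation:
All 18 rotations (rotation i = S[i:]+S[:i]):
  rot[0] = disappointmentE31$
  rot[1] = isappointmentE31$d
  rot[2] = sappointmentE31$di
  rot[3] = appointmentE31$dis
  rot[4] = ppointmentE31$disa
  rot[5] = pointmentE31$disap
  rot[6] = ointmentE31$disapp
  rot[7] = intmentE31$disappo
  rot[8] = ntmentE31$disappoi
  rot[9] = tmentE31$disappoin
  rot[10] = mentE31$disappoint
  rot[11] = entE31$disappointm
  rot[12] = ntE31$disappointme
  rot[13] = tE31$disappointmen
  rot[14] = E31$disappointment
  rot[15] = 31$disappointmentE
  rot[16] = 1$disappointmentE3
  rot[17] = $disappointmentE31
Sorted (with $ < everything):
  sorted[0] = $disappointmentE31  (last char: '1')
  sorted[1] = 1$disappointmentE3  (last char: '3')
  sorted[2] = 31$disappointmentE  (last char: 'E')
  sorted[3] = E31$disappointment  (last char: 't')
  sorted[4] = appointmentE31$dis  (last char: 's')
  sorted[5] = disappointmentE31$  (last char: '$')
  sorted[6] = entE31$disappointm  (last char: 'm')
  sorted[7] = intmentE31$disappo  (last char: 'o')
  sorted[8] = isappointmentE31$d  (last char: 'd')
  sorted[9] = mentE31$disappoint  (last char: 't')
  sorted[10] = ntE31$disappointme  (last char: 'e')
  sorted[11] = ntmentE31$disappoi  (last char: 'i')
  sorted[12] = ointmentE31$disapp  (last char: 'p')
  sorted[13] = pointmentE31$disap  (last char: 'p')
  sorted[14] = ppointmentE31$disa  (last char: 'a')
  sorted[15] = sappointmentE31$di  (last char: 'i')
  sorted[16] = tE31$disappointmen  (last char: 'n')
  sorted[17] = tmentE31$disappoin  (last char: 'n')
Last column: 13Ets$modteippainn
Original string S is at sorted index 5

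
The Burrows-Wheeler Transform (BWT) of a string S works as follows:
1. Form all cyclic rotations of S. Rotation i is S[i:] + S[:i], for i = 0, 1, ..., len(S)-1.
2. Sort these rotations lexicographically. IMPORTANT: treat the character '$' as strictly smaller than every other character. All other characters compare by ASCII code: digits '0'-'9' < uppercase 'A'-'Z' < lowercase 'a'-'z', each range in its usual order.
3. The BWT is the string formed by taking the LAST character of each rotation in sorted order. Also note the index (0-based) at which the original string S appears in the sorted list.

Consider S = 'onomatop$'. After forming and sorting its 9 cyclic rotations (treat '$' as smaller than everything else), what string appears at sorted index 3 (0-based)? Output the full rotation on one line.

Answer: nomatop$o

Derivation:
All 9 rotations (rotation i = S[i:]+S[:i]):
  rot[0] = onomatop$
  rot[1] = nomatop$o
  rot[2] = omatop$on
  rot[3] = matop$ono
  rot[4] = atop$onom
  rot[5] = top$onoma
  rot[6] = op$onomat
  rot[7] = p$onomato
  rot[8] = $onomatop
Sorted (with $ < everything):
  sorted[0] = $onomatop
  sorted[1] = atop$onom
  sorted[2] = matop$ono
  sorted[3] = nomatop$o
  sorted[4] = omatop$on
  sorted[5] = onomatop$
  sorted[6] = op$onomat
  sorted[7] = p$onomato
  sorted[8] = top$onoma
sorted[3] = nomatop$o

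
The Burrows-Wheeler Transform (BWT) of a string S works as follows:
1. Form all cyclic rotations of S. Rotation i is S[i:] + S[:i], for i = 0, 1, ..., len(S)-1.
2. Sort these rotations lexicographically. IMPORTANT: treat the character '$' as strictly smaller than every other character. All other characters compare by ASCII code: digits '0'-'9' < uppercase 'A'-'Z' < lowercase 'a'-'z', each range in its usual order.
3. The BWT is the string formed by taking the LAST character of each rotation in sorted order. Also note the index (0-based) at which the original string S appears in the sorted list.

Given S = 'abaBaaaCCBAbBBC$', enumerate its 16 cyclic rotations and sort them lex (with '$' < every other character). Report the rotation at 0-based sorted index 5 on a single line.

All 16 rotations (rotation i = S[i:]+S[:i]):
  rot[0] = abaBaaaCCBAbBBC$
  rot[1] = baBaaaCCBAbBBC$a
  rot[2] = aBaaaCCBAbBBC$ab
  rot[3] = BaaaCCBAbBBC$aba
  rot[4] = aaaCCBAbBBC$abaB
  rot[5] = aaCCBAbBBC$abaBa
  rot[6] = aCCBAbBBC$abaBaa
  rot[7] = CCBAbBBC$abaBaaa
  rot[8] = CBAbBBC$abaBaaaC
  rot[9] = BAbBBC$abaBaaaCC
  rot[10] = AbBBC$abaBaaaCCB
  rot[11] = bBBC$abaBaaaCCBA
  rot[12] = BBC$abaBaaaCCBAb
  rot[13] = BC$abaBaaaCCBAbB
  rot[14] = C$abaBaaaCCBAbBB
  rot[15] = $abaBaaaCCBAbBBC
Sorted (with $ < everything):
  sorted[0] = $abaBaaaCCBAbBBC
  sorted[1] = AbBBC$abaBaaaCCB
  sorted[2] = BAbBBC$abaBaaaCC
  sorted[3] = BBC$abaBaaaCCBAb
  sorted[4] = BC$abaBaaaCCBAbB
  sorted[5] = BaaaCCBAbBBC$aba
  sorted[6] = C$abaBaaaCCBAbBB
  sorted[7] = CBAbBBC$abaBaaaC
  sorted[8] = CCBAbBBC$abaBaaa
  sorted[9] = aBaaaCCBAbBBC$ab
  sorted[10] = aCCBAbBBC$abaBaa
  sorted[11] = aaCCBAbBBC$abaBa
  sorted[12] = aaaCCBAbBBC$abaB
  sorted[13] = abaBaaaCCBAbBBC$
  sorted[14] = bBBC$abaBaaaCCBA
  sorted[15] = baBaaaCCBAbBBC$a
sorted[5] = BaaaCCBAbBBC$aba

Answer: BaaaCCBAbBBC$aba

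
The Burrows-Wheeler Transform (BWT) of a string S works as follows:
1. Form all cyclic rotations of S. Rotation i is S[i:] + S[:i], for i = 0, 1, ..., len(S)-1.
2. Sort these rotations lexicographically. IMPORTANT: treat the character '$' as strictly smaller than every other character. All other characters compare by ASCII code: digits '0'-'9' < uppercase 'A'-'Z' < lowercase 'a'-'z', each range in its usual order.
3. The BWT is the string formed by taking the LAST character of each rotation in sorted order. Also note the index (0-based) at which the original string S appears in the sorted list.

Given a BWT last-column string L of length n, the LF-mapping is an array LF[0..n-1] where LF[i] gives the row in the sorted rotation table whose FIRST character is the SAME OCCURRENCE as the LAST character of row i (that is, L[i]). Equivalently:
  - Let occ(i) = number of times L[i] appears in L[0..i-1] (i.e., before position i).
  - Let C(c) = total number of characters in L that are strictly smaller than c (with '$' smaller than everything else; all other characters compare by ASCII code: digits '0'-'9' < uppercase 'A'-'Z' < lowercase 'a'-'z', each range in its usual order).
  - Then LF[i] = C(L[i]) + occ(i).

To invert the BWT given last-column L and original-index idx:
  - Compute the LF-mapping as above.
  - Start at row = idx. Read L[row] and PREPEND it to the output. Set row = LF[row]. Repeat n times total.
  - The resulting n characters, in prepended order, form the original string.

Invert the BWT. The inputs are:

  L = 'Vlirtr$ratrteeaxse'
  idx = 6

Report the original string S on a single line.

Answer: extraterrestrialV$

Derivation:
LF mapping: 1 8 7 9 14 10 0 11 2 15 12 16 4 5 3 17 13 6
Walk LF starting at row 6, prepending L[row]:
  step 1: row=6, L[6]='$', prepend. Next row=LF[6]=0
  step 2: row=0, L[0]='V', prepend. Next row=LF[0]=1
  step 3: row=1, L[1]='l', prepend. Next row=LF[1]=8
  step 4: row=8, L[8]='a', prepend. Next row=LF[8]=2
  step 5: row=2, L[2]='i', prepend. Next row=LF[2]=7
  step 6: row=7, L[7]='r', prepend. Next row=LF[7]=11
  step 7: row=11, L[11]='t', prepend. Next row=LF[11]=16
  step 8: row=16, L[16]='s', prepend. Next row=LF[16]=13
  step 9: row=13, L[13]='e', prepend. Next row=LF[13]=5
  step 10: row=5, L[5]='r', prepend. Next row=LF[5]=10
  step 11: row=10, L[10]='r', prepend. Next row=LF[10]=12
  step 12: row=12, L[12]='e', prepend. Next row=LF[12]=4
  step 13: row=4, L[4]='t', prepend. Next row=LF[4]=14
  step 14: row=14, L[14]='a', prepend. Next row=LF[14]=3
  step 15: row=3, L[3]='r', prepend. Next row=LF[3]=9
  step 16: row=9, L[9]='t', prepend. Next row=LF[9]=15
  step 17: row=15, L[15]='x', prepend. Next row=LF[15]=17
  step 18: row=17, L[17]='e', prepend. Next row=LF[17]=6
Reversed output: extraterrestrialV$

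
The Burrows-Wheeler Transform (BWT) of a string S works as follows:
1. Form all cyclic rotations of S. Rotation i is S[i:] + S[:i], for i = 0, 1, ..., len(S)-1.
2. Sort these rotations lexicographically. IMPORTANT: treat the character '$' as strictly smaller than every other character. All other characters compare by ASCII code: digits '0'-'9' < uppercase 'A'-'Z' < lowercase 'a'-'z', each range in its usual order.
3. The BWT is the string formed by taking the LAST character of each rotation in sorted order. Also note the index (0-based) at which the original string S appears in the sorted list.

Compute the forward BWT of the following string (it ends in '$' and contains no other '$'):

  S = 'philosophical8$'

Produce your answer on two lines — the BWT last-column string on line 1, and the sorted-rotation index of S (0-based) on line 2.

All 15 rotations (rotation i = S[i:]+S[:i]):
  rot[0] = philosophical8$
  rot[1] = hilosophical8$p
  rot[2] = ilosophical8$ph
  rot[3] = losophical8$phi
  rot[4] = osophical8$phil
  rot[5] = sophical8$philo
  rot[6] = ophical8$philos
  rot[7] = phical8$philoso
  rot[8] = hical8$philosop
  rot[9] = ical8$philosoph
  rot[10] = cal8$philosophi
  rot[11] = al8$philosophic
  rot[12] = l8$philosophica
  rot[13] = 8$philosophical
  rot[14] = $philosophical8
Sorted (with $ < everything):
  sorted[0] = $philosophical8  (last char: '8')
  sorted[1] = 8$philosophical  (last char: 'l')
  sorted[2] = al8$philosophic  (last char: 'c')
  sorted[3] = cal8$philosophi  (last char: 'i')
  sorted[4] = hical8$philosop  (last char: 'p')
  sorted[5] = hilosophical8$p  (last char: 'p')
  sorted[6] = ical8$philosoph  (last char: 'h')
  sorted[7] = ilosophical8$ph  (last char: 'h')
  sorted[8] = l8$philosophica  (last char: 'a')
  sorted[9] = losophical8$phi  (last char: 'i')
  sorted[10] = ophical8$philos  (last char: 's')
  sorted[11] = osophical8$phil  (last char: 'l')
  sorted[12] = phical8$philoso  (last char: 'o')
  sorted[13] = philosophical8$  (last char: '$')
  sorted[14] = sophical8$philo  (last char: 'o')
Last column: 8lcipphhaislo$o
Original string S is at sorted index 13

Answer: 8lcipphhaislo$o
13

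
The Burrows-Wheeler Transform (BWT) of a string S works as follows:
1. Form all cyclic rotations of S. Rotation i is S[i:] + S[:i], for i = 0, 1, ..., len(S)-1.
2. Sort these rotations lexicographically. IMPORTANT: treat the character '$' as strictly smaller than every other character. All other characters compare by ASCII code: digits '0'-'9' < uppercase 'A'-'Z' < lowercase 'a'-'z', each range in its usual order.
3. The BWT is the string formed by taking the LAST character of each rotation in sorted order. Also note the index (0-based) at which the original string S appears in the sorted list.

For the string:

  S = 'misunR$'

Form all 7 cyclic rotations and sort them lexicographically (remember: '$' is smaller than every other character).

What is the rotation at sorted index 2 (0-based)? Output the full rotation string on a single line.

Answer: isunR$m

Derivation:
All 7 rotations (rotation i = S[i:]+S[:i]):
  rot[0] = misunR$
  rot[1] = isunR$m
  rot[2] = sunR$mi
  rot[3] = unR$mis
  rot[4] = nR$misu
  rot[5] = R$misun
  rot[6] = $misunR
Sorted (with $ < everything):
  sorted[0] = $misunR
  sorted[1] = R$misun
  sorted[2] = isunR$m
  sorted[3] = misunR$
  sorted[4] = nR$misu
  sorted[5] = sunR$mi
  sorted[6] = unR$mis
sorted[2] = isunR$m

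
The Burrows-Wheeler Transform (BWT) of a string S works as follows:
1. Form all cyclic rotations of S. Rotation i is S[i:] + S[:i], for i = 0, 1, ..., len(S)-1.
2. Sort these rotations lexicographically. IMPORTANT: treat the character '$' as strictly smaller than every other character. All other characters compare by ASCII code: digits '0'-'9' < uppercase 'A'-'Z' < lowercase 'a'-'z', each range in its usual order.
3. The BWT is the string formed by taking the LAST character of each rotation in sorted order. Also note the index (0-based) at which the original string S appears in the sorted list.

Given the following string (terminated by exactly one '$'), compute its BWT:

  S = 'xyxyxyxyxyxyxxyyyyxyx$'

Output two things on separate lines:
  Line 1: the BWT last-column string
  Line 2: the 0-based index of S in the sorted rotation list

All 22 rotations (rotation i = S[i:]+S[:i]):
  rot[0] = xyxyxyxyxyxyxxyyyyxyx$
  rot[1] = yxyxyxyxyxyxxyyyyxyx$x
  rot[2] = xyxyxyxyxyxxyyyyxyx$xy
  rot[3] = yxyxyxyxyxxyyyyxyx$xyx
  rot[4] = xyxyxyxyxxyyyyxyx$xyxy
  rot[5] = yxyxyxyxxyyyyxyx$xyxyx
  rot[6] = xyxyxyxxyyyyxyx$xyxyxy
  rot[7] = yxyxyxxyyyyxyx$xyxyxyx
  rot[8] = xyxyxxyyyyxyx$xyxyxyxy
  rot[9] = yxyxxyyyyxyx$xyxyxyxyx
  rot[10] = xyxxyyyyxyx$xyxyxyxyxy
  rot[11] = yxxyyyyxyx$xyxyxyxyxyx
  rot[12] = xxyyyyxyx$xyxyxyxyxyxy
  rot[13] = xyyyyxyx$xyxyxyxyxyxyx
  rot[14] = yyyyxyx$xyxyxyxyxyxyxx
  rot[15] = yyyxyx$xyxyxyxyxyxyxxy
  rot[16] = yyxyx$xyxyxyxyxyxyxxyy
  rot[17] = yxyx$xyxyxyxyxyxyxxyyy
  rot[18] = xyx$xyxyxyxyxyxyxxyyyy
  rot[19] = yx$xyxyxyxyxyxyxxyyyyx
  rot[20] = x$xyxyxyxyxyxyxxyyyyxy
  rot[21] = $xyxyxyxyxyxyxxyyyyxyx
Sorted (with $ < everything):
  sorted[0] = $xyxyxyxyxyxyxxyyyyxyx  (last char: 'x')
  sorted[1] = x$xyxyxyxyxyxyxxyyyyxy  (last char: 'y')
  sorted[2] = xxyyyyxyx$xyxyxyxyxyxy  (last char: 'y')
  sorted[3] = xyx$xyxyxyxyxyxyxxyyyy  (last char: 'y')
  sorted[4] = xyxxyyyyxyx$xyxyxyxyxy  (last char: 'y')
  sorted[5] = xyxyxxyyyyxyx$xyxyxyxy  (last char: 'y')
  sorted[6] = xyxyxyxxyyyyxyx$xyxyxy  (last char: 'y')
  sorted[7] = xyxyxyxyxxyyyyxyx$xyxy  (last char: 'y')
  sorted[8] = xyxyxyxyxyxxyyyyxyx$xy  (last char: 'y')
  sorted[9] = xyxyxyxyxyxyxxyyyyxyx$  (last char: '$')
  sorted[10] = xyyyyxyx$xyxyxyxyxyxyx  (last char: 'x')
  sorted[11] = yx$xyxyxyxyxyxyxxyyyyx  (last char: 'x')
  sorted[12] = yxxyyyyxyx$xyxyxyxyxyx  (last char: 'x')
  sorted[13] = yxyx$xyxyxyxyxyxyxxyyy  (last char: 'y')
  sorted[14] = yxyxxyyyyxyx$xyxyxyxyx  (last char: 'x')
  sorted[15] = yxyxyxxyyyyxyx$xyxyxyx  (last char: 'x')
  sorted[16] = yxyxyxyxxyyyyxyx$xyxyx  (last char: 'x')
  sorted[17] = yxyxyxyxyxxyyyyxyx$xyx  (last char: 'x')
  sorted[18] = yxyxyxyxyxyxxyyyyxyx$x  (last char: 'x')
  sorted[19] = yyxyx$xyxyxyxyxyxyxxyy  (last char: 'y')
  sorted[20] = yyyxyx$xyxyxyxyxyxyxxy  (last char: 'y')
  sorted[21] = yyyyxyx$xyxyxyxyxyxyxx  (last char: 'x')
Last column: xyyyyyyyy$xxxyxxxxxyyx
Original string S is at sorted index 9

Answer: xyyyyyyyy$xxxyxxxxxyyx
9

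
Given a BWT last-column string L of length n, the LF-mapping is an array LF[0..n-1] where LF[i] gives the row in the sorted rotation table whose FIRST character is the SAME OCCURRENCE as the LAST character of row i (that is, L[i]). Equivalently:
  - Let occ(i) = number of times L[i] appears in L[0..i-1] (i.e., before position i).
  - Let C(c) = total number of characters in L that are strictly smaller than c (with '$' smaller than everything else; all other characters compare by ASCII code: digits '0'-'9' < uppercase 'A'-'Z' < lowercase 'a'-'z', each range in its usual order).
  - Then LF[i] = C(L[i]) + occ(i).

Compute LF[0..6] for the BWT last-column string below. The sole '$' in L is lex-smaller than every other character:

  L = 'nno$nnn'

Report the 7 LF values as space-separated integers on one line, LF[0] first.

Answer: 1 2 6 0 3 4 5

Derivation:
Char counts: '$':1, 'n':5, 'o':1
C (first-col start): C('$')=0, C('n')=1, C('o')=6
L[0]='n': occ=0, LF[0]=C('n')+0=1+0=1
L[1]='n': occ=1, LF[1]=C('n')+1=1+1=2
L[2]='o': occ=0, LF[2]=C('o')+0=6+0=6
L[3]='$': occ=0, LF[3]=C('$')+0=0+0=0
L[4]='n': occ=2, LF[4]=C('n')+2=1+2=3
L[5]='n': occ=3, LF[5]=C('n')+3=1+3=4
L[6]='n': occ=4, LF[6]=C('n')+4=1+4=5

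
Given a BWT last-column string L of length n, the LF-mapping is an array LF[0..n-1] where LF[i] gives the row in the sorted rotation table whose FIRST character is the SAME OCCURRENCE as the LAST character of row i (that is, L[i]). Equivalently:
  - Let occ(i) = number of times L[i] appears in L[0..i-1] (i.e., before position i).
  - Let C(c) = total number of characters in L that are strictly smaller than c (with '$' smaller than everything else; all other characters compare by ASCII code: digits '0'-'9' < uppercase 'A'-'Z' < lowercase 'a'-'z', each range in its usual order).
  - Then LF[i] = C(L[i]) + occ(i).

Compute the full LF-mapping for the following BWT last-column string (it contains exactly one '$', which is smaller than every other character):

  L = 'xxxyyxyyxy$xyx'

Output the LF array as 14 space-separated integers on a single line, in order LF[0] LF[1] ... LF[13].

Char counts: '$':1, 'x':7, 'y':6
C (first-col start): C('$')=0, C('x')=1, C('y')=8
L[0]='x': occ=0, LF[0]=C('x')+0=1+0=1
L[1]='x': occ=1, LF[1]=C('x')+1=1+1=2
L[2]='x': occ=2, LF[2]=C('x')+2=1+2=3
L[3]='y': occ=0, LF[3]=C('y')+0=8+0=8
L[4]='y': occ=1, LF[4]=C('y')+1=8+1=9
L[5]='x': occ=3, LF[5]=C('x')+3=1+3=4
L[6]='y': occ=2, LF[6]=C('y')+2=8+2=10
L[7]='y': occ=3, LF[7]=C('y')+3=8+3=11
L[8]='x': occ=4, LF[8]=C('x')+4=1+4=5
L[9]='y': occ=4, LF[9]=C('y')+4=8+4=12
L[10]='$': occ=0, LF[10]=C('$')+0=0+0=0
L[11]='x': occ=5, LF[11]=C('x')+5=1+5=6
L[12]='y': occ=5, LF[12]=C('y')+5=8+5=13
L[13]='x': occ=6, LF[13]=C('x')+6=1+6=7

Answer: 1 2 3 8 9 4 10 11 5 12 0 6 13 7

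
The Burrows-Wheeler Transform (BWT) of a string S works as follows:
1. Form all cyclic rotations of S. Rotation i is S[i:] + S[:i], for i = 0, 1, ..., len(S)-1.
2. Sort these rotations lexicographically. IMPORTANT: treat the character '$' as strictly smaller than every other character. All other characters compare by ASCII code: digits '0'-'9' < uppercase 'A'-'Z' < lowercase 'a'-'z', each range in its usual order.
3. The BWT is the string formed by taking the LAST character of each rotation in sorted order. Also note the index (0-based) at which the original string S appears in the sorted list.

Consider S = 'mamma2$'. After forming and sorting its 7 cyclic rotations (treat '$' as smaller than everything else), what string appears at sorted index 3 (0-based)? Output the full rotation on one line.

All 7 rotations (rotation i = S[i:]+S[:i]):
  rot[0] = mamma2$
  rot[1] = amma2$m
  rot[2] = mma2$ma
  rot[3] = ma2$mam
  rot[4] = a2$mamm
  rot[5] = 2$mamma
  rot[6] = $mamma2
Sorted (with $ < everything):
  sorted[0] = $mamma2
  sorted[1] = 2$mamma
  sorted[2] = a2$mamm
  sorted[3] = amma2$m
  sorted[4] = ma2$mam
  sorted[5] = mamma2$
  sorted[6] = mma2$ma
sorted[3] = amma2$m

Answer: amma2$m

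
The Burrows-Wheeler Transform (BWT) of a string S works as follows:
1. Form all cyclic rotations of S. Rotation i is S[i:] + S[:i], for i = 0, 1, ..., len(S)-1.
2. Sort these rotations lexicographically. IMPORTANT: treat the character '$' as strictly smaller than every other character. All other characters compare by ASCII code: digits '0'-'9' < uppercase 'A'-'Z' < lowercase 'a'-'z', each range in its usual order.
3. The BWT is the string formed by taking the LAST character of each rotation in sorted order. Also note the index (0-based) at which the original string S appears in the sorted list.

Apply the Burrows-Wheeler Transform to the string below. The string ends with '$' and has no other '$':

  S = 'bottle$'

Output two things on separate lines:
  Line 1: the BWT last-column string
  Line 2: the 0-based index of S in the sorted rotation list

All 7 rotations (rotation i = S[i:]+S[:i]):
  rot[0] = bottle$
  rot[1] = ottle$b
  rot[2] = ttle$bo
  rot[3] = tle$bot
  rot[4] = le$bott
  rot[5] = e$bottl
  rot[6] = $bottle
Sorted (with $ < everything):
  sorted[0] = $bottle  (last char: 'e')
  sorted[1] = bottle$  (last char: '$')
  sorted[2] = e$bottl  (last char: 'l')
  sorted[3] = le$bott  (last char: 't')
  sorted[4] = ottle$b  (last char: 'b')
  sorted[5] = tle$bot  (last char: 't')
  sorted[6] = ttle$bo  (last char: 'o')
Last column: e$ltbto
Original string S is at sorted index 1

Answer: e$ltbto
1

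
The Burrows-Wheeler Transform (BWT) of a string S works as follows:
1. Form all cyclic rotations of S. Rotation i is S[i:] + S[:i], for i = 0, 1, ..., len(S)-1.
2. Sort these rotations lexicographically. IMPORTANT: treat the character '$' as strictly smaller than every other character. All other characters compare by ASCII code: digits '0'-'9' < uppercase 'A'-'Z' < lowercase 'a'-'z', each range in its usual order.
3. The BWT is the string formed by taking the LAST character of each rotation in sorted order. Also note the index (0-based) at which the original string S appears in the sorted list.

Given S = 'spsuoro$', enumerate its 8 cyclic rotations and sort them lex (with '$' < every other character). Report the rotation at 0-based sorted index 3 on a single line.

All 8 rotations (rotation i = S[i:]+S[:i]):
  rot[0] = spsuoro$
  rot[1] = psuoro$s
  rot[2] = suoro$sp
  rot[3] = uoro$sps
  rot[4] = oro$spsu
  rot[5] = ro$spsuo
  rot[6] = o$spsuor
  rot[7] = $spsuoro
Sorted (with $ < everything):
  sorted[0] = $spsuoro
  sorted[1] = o$spsuor
  sorted[2] = oro$spsu
  sorted[3] = psuoro$s
  sorted[4] = ro$spsuo
  sorted[5] = spsuoro$
  sorted[6] = suoro$sp
  sorted[7] = uoro$sps
sorted[3] = psuoro$s

Answer: psuoro$s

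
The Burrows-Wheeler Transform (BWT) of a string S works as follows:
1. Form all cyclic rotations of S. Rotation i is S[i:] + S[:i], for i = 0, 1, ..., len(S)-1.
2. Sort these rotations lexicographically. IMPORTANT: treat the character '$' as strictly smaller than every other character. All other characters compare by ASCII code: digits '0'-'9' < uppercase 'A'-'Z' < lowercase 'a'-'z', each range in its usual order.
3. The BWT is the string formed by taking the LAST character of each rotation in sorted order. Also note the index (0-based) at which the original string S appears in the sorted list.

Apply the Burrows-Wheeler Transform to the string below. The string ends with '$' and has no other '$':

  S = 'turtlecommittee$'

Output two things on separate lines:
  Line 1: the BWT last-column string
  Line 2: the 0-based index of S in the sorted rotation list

Answer: eeeltmtmocutri$t
14

Derivation:
All 16 rotations (rotation i = S[i:]+S[:i]):
  rot[0] = turtlecommittee$
  rot[1] = urtlecommittee$t
  rot[2] = rtlecommittee$tu
  rot[3] = tlecommittee$tur
  rot[4] = lecommittee$turt
  rot[5] = ecommittee$turtl
  rot[6] = committee$turtle
  rot[7] = ommittee$turtlec
  rot[8] = mmittee$turtleco
  rot[9] = mittee$turtlecom
  rot[10] = ittee$turtlecomm
  rot[11] = ttee$turtlecommi
  rot[12] = tee$turtlecommit
  rot[13] = ee$turtlecommitt
  rot[14] = e$turtlecommitte
  rot[15] = $turtlecommittee
Sorted (with $ < everything):
  sorted[0] = $turtlecommittee  (last char: 'e')
  sorted[1] = committee$turtle  (last char: 'e')
  sorted[2] = e$turtlecommitte  (last char: 'e')
  sorted[3] = ecommittee$turtl  (last char: 'l')
  sorted[4] = ee$turtlecommitt  (last char: 't')
  sorted[5] = ittee$turtlecomm  (last char: 'm')
  sorted[6] = lecommittee$turt  (last char: 't')
  sorted[7] = mittee$turtlecom  (last char: 'm')
  sorted[8] = mmittee$turtleco  (last char: 'o')
  sorted[9] = ommittee$turtlec  (last char: 'c')
  sorted[10] = rtlecommittee$tu  (last char: 'u')
  sorted[11] = tee$turtlecommit  (last char: 't')
  sorted[12] = tlecommittee$tur  (last char: 'r')
  sorted[13] = ttee$turtlecommi  (last char: 'i')
  sorted[14] = turtlecommittee$  (last char: '$')
  sorted[15] = urtlecommittee$t  (last char: 't')
Last column: eeeltmtmocutri$t
Original string S is at sorted index 14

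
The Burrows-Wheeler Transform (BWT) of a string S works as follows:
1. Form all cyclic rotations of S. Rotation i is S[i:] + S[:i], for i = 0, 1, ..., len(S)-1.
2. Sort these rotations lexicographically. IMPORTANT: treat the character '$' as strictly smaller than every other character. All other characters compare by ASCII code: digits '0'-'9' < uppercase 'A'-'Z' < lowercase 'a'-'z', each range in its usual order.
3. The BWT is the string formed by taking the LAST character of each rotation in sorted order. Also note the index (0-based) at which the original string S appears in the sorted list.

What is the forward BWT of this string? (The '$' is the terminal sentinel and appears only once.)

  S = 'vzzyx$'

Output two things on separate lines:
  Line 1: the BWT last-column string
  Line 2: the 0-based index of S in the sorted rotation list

All 6 rotations (rotation i = S[i:]+S[:i]):
  rot[0] = vzzyx$
  rot[1] = zzyx$v
  rot[2] = zyx$vz
  rot[3] = yx$vzz
  rot[4] = x$vzzy
  rot[5] = $vzzyx
Sorted (with $ < everything):
  sorted[0] = $vzzyx  (last char: 'x')
  sorted[1] = vzzyx$  (last char: '$')
  sorted[2] = x$vzzy  (last char: 'y')
  sorted[3] = yx$vzz  (last char: 'z')
  sorted[4] = zyx$vz  (last char: 'z')
  sorted[5] = zzyx$v  (last char: 'v')
Last column: x$yzzv
Original string S is at sorted index 1

Answer: x$yzzv
1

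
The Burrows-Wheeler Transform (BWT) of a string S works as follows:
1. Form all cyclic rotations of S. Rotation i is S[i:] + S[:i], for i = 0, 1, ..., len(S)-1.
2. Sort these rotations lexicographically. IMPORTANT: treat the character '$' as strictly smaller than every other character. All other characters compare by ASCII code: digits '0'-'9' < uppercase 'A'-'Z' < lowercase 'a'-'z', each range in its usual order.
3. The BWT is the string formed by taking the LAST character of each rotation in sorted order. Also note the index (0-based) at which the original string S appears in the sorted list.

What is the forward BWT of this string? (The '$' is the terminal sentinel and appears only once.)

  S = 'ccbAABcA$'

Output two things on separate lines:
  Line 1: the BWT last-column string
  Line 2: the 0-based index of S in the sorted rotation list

Answer: AcbAAcBc$
8

Derivation:
All 9 rotations (rotation i = S[i:]+S[:i]):
  rot[0] = ccbAABcA$
  rot[1] = cbAABcA$c
  rot[2] = bAABcA$cc
  rot[3] = AABcA$ccb
  rot[4] = ABcA$ccbA
  rot[5] = BcA$ccbAA
  rot[6] = cA$ccbAAB
  rot[7] = A$ccbAABc
  rot[8] = $ccbAABcA
Sorted (with $ < everything):
  sorted[0] = $ccbAABcA  (last char: 'A')
  sorted[1] = A$ccbAABc  (last char: 'c')
  sorted[2] = AABcA$ccb  (last char: 'b')
  sorted[3] = ABcA$ccbA  (last char: 'A')
  sorted[4] = BcA$ccbAA  (last char: 'A')
  sorted[5] = bAABcA$cc  (last char: 'c')
  sorted[6] = cA$ccbAAB  (last char: 'B')
  sorted[7] = cbAABcA$c  (last char: 'c')
  sorted[8] = ccbAABcA$  (last char: '$')
Last column: AcbAAcBc$
Original string S is at sorted index 8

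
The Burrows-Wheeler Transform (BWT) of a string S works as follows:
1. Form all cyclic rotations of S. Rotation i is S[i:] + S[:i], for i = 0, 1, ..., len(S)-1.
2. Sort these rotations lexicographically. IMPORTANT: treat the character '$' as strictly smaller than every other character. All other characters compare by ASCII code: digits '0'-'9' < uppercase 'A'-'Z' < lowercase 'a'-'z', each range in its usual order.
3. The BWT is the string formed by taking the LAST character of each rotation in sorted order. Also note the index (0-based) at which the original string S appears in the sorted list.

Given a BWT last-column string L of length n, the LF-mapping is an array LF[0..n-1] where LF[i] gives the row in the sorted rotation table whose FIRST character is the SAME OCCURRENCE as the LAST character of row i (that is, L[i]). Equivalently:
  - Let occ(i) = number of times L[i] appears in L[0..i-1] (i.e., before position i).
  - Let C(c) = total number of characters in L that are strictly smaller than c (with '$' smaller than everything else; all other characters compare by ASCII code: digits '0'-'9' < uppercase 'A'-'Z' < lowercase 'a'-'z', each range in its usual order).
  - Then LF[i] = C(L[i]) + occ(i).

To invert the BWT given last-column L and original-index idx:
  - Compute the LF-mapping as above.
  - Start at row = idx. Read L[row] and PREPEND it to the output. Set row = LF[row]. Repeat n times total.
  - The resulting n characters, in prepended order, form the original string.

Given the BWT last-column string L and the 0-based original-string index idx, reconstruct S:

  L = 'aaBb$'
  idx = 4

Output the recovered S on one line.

Answer: baBa$

Derivation:
LF mapping: 2 3 1 4 0
Walk LF starting at row 4, prepending L[row]:
  step 1: row=4, L[4]='$', prepend. Next row=LF[4]=0
  step 2: row=0, L[0]='a', prepend. Next row=LF[0]=2
  step 3: row=2, L[2]='B', prepend. Next row=LF[2]=1
  step 4: row=1, L[1]='a', prepend. Next row=LF[1]=3
  step 5: row=3, L[3]='b', prepend. Next row=LF[3]=4
Reversed output: baBa$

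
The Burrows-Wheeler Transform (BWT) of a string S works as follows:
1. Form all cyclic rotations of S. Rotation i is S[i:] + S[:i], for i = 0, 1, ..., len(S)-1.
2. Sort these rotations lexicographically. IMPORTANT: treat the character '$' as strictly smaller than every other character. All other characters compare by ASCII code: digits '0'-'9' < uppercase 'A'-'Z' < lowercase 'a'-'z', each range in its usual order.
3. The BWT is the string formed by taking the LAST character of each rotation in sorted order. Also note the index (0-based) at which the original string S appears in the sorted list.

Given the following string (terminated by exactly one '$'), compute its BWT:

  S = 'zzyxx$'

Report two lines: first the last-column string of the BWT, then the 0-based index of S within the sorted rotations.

All 6 rotations (rotation i = S[i:]+S[:i]):
  rot[0] = zzyxx$
  rot[1] = zyxx$z
  rot[2] = yxx$zz
  rot[3] = xx$zzy
  rot[4] = x$zzyx
  rot[5] = $zzyxx
Sorted (with $ < everything):
  sorted[0] = $zzyxx  (last char: 'x')
  sorted[1] = x$zzyx  (last char: 'x')
  sorted[2] = xx$zzy  (last char: 'y')
  sorted[3] = yxx$zz  (last char: 'z')
  sorted[4] = zyxx$z  (last char: 'z')
  sorted[5] = zzyxx$  (last char: '$')
Last column: xxyzz$
Original string S is at sorted index 5

Answer: xxyzz$
5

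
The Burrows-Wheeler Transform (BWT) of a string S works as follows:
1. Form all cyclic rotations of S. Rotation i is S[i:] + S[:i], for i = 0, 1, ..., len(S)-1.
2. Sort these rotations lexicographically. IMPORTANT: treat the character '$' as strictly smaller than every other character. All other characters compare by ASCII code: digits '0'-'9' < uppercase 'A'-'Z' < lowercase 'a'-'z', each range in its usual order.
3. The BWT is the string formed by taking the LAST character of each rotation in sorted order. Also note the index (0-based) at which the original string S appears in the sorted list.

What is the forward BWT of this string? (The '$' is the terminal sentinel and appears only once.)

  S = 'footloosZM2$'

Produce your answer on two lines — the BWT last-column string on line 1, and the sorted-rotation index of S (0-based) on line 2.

All 12 rotations (rotation i = S[i:]+S[:i]):
  rot[0] = footloosZM2$
  rot[1] = ootloosZM2$f
  rot[2] = otloosZM2$fo
  rot[3] = tloosZM2$foo
  rot[4] = loosZM2$foot
  rot[5] = oosZM2$footl
  rot[6] = osZM2$footlo
  rot[7] = sZM2$footloo
  rot[8] = ZM2$footloos
  rot[9] = M2$footloosZ
  rot[10] = 2$footloosZM
  rot[11] = $footloosZM2
Sorted (with $ < everything):
  sorted[0] = $footloosZM2  (last char: '2')
  sorted[1] = 2$footloosZM  (last char: 'M')
  sorted[2] = M2$footloosZ  (last char: 'Z')
  sorted[3] = ZM2$footloos  (last char: 's')
  sorted[4] = footloosZM2$  (last char: '$')
  sorted[5] = loosZM2$foot  (last char: 't')
  sorted[6] = oosZM2$footl  (last char: 'l')
  sorted[7] = ootloosZM2$f  (last char: 'f')
  sorted[8] = osZM2$footlo  (last char: 'o')
  sorted[9] = otloosZM2$fo  (last char: 'o')
  sorted[10] = sZM2$footloo  (last char: 'o')
  sorted[11] = tloosZM2$foo  (last char: 'o')
Last column: 2MZs$tlfoooo
Original string S is at sorted index 4

Answer: 2MZs$tlfoooo
4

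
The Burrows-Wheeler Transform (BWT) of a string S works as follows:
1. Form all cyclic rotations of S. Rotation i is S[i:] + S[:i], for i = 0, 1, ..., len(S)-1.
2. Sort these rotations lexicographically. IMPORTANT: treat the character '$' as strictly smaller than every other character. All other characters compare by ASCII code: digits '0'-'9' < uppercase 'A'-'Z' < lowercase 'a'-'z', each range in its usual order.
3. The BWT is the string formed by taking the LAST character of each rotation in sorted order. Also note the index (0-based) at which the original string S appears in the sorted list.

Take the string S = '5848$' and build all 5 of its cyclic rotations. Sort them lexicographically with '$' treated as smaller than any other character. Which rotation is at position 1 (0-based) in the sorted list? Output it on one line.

All 5 rotations (rotation i = S[i:]+S[:i]):
  rot[0] = 5848$
  rot[1] = 848$5
  rot[2] = 48$58
  rot[3] = 8$584
  rot[4] = $5848
Sorted (with $ < everything):
  sorted[0] = $5848
  sorted[1] = 48$58
  sorted[2] = 5848$
  sorted[3] = 8$584
  sorted[4] = 848$5
sorted[1] = 48$58

Answer: 48$58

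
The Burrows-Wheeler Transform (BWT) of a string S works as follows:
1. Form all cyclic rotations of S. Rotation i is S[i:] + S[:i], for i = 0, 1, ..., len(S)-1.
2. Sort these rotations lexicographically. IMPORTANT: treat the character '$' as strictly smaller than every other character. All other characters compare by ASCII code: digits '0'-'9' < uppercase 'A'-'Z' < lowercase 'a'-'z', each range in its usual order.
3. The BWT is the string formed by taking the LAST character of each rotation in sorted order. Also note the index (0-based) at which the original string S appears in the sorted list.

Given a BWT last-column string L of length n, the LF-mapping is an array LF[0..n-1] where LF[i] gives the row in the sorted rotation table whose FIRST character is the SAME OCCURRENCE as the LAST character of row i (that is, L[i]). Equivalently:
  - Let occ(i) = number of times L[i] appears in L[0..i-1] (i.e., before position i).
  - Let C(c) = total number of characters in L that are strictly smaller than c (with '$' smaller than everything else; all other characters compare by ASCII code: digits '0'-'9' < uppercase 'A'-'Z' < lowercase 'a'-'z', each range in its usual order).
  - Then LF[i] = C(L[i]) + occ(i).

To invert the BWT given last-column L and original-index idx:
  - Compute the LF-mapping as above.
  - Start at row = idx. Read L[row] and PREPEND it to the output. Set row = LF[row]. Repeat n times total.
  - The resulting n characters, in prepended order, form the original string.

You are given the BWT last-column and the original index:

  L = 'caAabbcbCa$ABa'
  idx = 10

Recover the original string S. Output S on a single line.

LF mapping: 12 5 1 6 9 10 13 11 4 7 0 2 3 8
Walk LF starting at row 10, prepending L[row]:
  step 1: row=10, L[10]='$', prepend. Next row=LF[10]=0
  step 2: row=0, L[0]='c', prepend. Next row=LF[0]=12
  step 3: row=12, L[12]='B', prepend. Next row=LF[12]=3
  step 4: row=3, L[3]='a', prepend. Next row=LF[3]=6
  step 5: row=6, L[6]='c', prepend. Next row=LF[6]=13
  step 6: row=13, L[13]='a', prepend. Next row=LF[13]=8
  step 7: row=8, L[8]='C', prepend. Next row=LF[8]=4
  step 8: row=4, L[4]='b', prepend. Next row=LF[4]=9
  step 9: row=9, L[9]='a', prepend. Next row=LF[9]=7
  step 10: row=7, L[7]='b', prepend. Next row=LF[7]=11
  step 11: row=11, L[11]='A', prepend. Next row=LF[11]=2
  step 12: row=2, L[2]='A', prepend. Next row=LF[2]=1
  step 13: row=1, L[1]='a', prepend. Next row=LF[1]=5
  step 14: row=5, L[5]='b', prepend. Next row=LF[5]=10
Reversed output: baAAbabCacaBc$

Answer: baAAbabCacaBc$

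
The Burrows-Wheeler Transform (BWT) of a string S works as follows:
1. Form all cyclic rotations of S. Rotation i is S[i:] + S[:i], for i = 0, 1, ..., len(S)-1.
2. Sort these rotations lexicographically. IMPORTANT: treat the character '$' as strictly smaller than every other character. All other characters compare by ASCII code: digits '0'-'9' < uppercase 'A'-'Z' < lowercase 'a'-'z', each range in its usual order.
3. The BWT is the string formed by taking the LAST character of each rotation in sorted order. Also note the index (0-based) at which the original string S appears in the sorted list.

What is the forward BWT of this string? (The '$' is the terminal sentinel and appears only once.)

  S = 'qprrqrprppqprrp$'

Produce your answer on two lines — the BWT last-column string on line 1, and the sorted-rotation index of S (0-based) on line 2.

Answer: prrprqqp$rrpqrpp
8

Derivation:
All 16 rotations (rotation i = S[i:]+S[:i]):
  rot[0] = qprrqrprppqprrp$
  rot[1] = prrqrprppqprrp$q
  rot[2] = rrqrprppqprrp$qp
  rot[3] = rqrprppqprrp$qpr
  rot[4] = qrprppqprrp$qprr
  rot[5] = rprppqprrp$qprrq
  rot[6] = prppqprrp$qprrqr
  rot[7] = rppqprrp$qprrqrp
  rot[8] = ppqprrp$qprrqrpr
  rot[9] = pqprrp$qprrqrprp
  rot[10] = qprrp$qprrqrprpp
  rot[11] = prrp$qprrqrprppq
  rot[12] = rrp$qprrqrprppqp
  rot[13] = rp$qprrqrprppqpr
  rot[14] = p$qprrqrprppqprr
  rot[15] = $qprrqrprppqprrp
Sorted (with $ < everything):
  sorted[0] = $qprrqrprppqprrp  (last char: 'p')
  sorted[1] = p$qprrqrprppqprr  (last char: 'r')
  sorted[2] = ppqprrp$qprrqrpr  (last char: 'r')
  sorted[3] = pqprrp$qprrqrprp  (last char: 'p')
  sorted[4] = prppqprrp$qprrqr  (last char: 'r')
  sorted[5] = prrp$qprrqrprppq  (last char: 'q')
  sorted[6] = prrqrprppqprrp$q  (last char: 'q')
  sorted[7] = qprrp$qprrqrprpp  (last char: 'p')
  sorted[8] = qprrqrprppqprrp$  (last char: '$')
  sorted[9] = qrprppqprrp$qprr  (last char: 'r')
  sorted[10] = rp$qprrqrprppqpr  (last char: 'r')
  sorted[11] = rppqprrp$qprrqrp  (last char: 'p')
  sorted[12] = rprppqprrp$qprrq  (last char: 'q')
  sorted[13] = rqrprppqprrp$qpr  (last char: 'r')
  sorted[14] = rrp$qprrqrprppqp  (last char: 'p')
  sorted[15] = rrqrprppqprrp$qp  (last char: 'p')
Last column: prrprqqp$rrpqrpp
Original string S is at sorted index 8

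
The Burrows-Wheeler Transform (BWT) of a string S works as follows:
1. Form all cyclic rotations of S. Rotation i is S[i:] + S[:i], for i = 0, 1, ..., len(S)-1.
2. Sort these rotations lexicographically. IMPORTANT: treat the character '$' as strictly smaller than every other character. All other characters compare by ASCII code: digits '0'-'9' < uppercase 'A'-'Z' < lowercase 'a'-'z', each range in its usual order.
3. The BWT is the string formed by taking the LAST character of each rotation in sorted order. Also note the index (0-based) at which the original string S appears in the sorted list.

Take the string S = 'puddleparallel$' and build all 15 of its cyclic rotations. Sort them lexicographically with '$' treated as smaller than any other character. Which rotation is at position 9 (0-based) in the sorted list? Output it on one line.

All 15 rotations (rotation i = S[i:]+S[:i]):
  rot[0] = puddleparallel$
  rot[1] = uddleparallel$p
  rot[2] = ddleparallel$pu
  rot[3] = dleparallel$pud
  rot[4] = leparallel$pudd
  rot[5] = eparallel$puddl
  rot[6] = parallel$puddle
  rot[7] = arallel$puddlep
  rot[8] = rallel$puddlepa
  rot[9] = allel$puddlepar
  rot[10] = llel$puddlepara
  rot[11] = lel$puddleparal
  rot[12] = el$puddleparall
  rot[13] = l$puddleparalle
  rot[14] = $puddleparallel
Sorted (with $ < everything):
  sorted[0] = $puddleparallel
  sorted[1] = allel$puddlepar
  sorted[2] = arallel$puddlep
  sorted[3] = ddleparallel$pu
  sorted[4] = dleparallel$pud
  sorted[5] = el$puddleparall
  sorted[6] = eparallel$puddl
  sorted[7] = l$puddleparalle
  sorted[8] = lel$puddleparal
  sorted[9] = leparallel$pudd
  sorted[10] = llel$puddlepara
  sorted[11] = parallel$puddle
  sorted[12] = puddleparallel$
  sorted[13] = rallel$puddlepa
  sorted[14] = uddleparallel$p
sorted[9] = leparallel$pudd

Answer: leparallel$pudd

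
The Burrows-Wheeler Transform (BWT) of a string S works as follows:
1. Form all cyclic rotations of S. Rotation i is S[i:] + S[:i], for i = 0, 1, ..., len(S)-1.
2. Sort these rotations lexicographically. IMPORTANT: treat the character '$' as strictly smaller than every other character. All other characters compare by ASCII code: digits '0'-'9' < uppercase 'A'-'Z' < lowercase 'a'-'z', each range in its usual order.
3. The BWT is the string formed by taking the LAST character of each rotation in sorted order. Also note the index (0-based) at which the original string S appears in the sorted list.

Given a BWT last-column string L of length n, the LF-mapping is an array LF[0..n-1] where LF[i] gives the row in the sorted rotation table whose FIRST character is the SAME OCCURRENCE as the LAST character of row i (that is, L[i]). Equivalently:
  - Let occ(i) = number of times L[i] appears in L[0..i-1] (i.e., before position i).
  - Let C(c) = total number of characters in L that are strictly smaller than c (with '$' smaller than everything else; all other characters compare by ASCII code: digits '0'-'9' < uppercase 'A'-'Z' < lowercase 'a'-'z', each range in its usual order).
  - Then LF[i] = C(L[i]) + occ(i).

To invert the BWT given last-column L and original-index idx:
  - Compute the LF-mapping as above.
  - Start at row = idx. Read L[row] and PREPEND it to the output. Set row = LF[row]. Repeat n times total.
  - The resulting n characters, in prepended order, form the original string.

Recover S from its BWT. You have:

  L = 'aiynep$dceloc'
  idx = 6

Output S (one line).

LF mapping: 1 7 12 9 5 11 0 4 2 6 8 10 3
Walk LF starting at row 6, prepending L[row]:
  step 1: row=6, L[6]='$', prepend. Next row=LF[6]=0
  step 2: row=0, L[0]='a', prepend. Next row=LF[0]=1
  step 3: row=1, L[1]='i', prepend. Next row=LF[1]=7
  step 4: row=7, L[7]='d', prepend. Next row=LF[7]=4
  step 5: row=4, L[4]='e', prepend. Next row=LF[4]=5
  step 6: row=5, L[5]='p', prepend. Next row=LF[5]=11
  step 7: row=11, L[11]='o', prepend. Next row=LF[11]=10
  step 8: row=10, L[10]='l', prepend. Next row=LF[10]=8
  step 9: row=8, L[8]='c', prepend. Next row=LF[8]=2
  step 10: row=2, L[2]='y', prepend. Next row=LF[2]=12
  step 11: row=12, L[12]='c', prepend. Next row=LF[12]=3
  step 12: row=3, L[3]='n', prepend. Next row=LF[3]=9
  step 13: row=9, L[9]='e', prepend. Next row=LF[9]=6
Reversed output: encyclopedia$

Answer: encyclopedia$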